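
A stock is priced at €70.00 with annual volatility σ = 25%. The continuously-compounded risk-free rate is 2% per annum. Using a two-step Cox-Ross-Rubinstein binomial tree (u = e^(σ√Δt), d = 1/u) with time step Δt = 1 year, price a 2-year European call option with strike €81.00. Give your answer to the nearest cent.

CRR parameters: u = e^(σ√Δt) = e^(0.25·√1) = 1.2840, d = 1/u = 0.7788
Per-period rate: rΔt = 0.02·1 = 0.02, so R = e^0.02 = 1.0202
Risk-neutral probability p = (e^0.02 − 0.7788)/(1.2840 − 0.7788) = 0.2414/0.5052 = 0.4778
Terminal stock prices: S_uu = 115.4, S_ud = 70, S_dd = 42.46
Terminal payoffs (S − K): max(34.41, 0) = 34.41, max(-11, 0) = 0, max(-38.54, 0) = 0
Node u (S = 89.88): V_u = e^(−0.02)·[0.4778·34.4105 + 0.5222·0.0000] = 16.1161
Node d (S = 54.52): V_d = e^(−0.02)·[0.4778·0.0000 + 0.5222·0.0000] = 0.0000
Node 0 (S = 70): V_0 = e^(−0.02)·[0.4778·16.1161 + 0.5222·0.0000] = 7.5479

€7.55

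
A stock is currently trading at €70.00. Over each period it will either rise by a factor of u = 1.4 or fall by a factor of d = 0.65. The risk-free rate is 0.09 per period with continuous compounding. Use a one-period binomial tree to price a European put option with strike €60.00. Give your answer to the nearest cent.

€5.40

Risk-neutral probability p = (e^0.09 − 0.65)/(1.4 − 0.65) = 0.4442/0.7500 = 0.5922
Terminal stock prices: S_u = 98, S_d = 45.5
Terminal payoffs (K − S): max(-38, 0) = 0, max(14.5, 0) = 14.5
Node 0 (S = 70): V_0 = e^(−0.09)·[0.5922·0.0000 + 0.4078·14.5000] = 5.4037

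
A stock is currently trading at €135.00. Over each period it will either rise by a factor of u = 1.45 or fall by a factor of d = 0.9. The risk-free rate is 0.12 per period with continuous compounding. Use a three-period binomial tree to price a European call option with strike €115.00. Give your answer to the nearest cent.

€57.10

Risk-neutral probability p = (e^0.12 − 0.9)/(1.45 − 0.9) = 0.2275/0.5500 = 0.4136
Terminal stock prices: S_uuu = 411.6, S_uud = 255.5, S_udd = 158.6, S_ddd = 98.42
Terminal payoffs (S − K): max(296.6, 0) = 296.6, max(140.5, 0) = 140.5, max(43.56, 0) = 43.56, max(-16.58, 0) = 0
Node uu (S = 283.8): V_uu = e^(−0.12)·[0.4136·296.5644 + 0.5864·140.4537] = 181.8416
Node ud (S = 176.2): V_ud = e^(−0.12)·[0.4136·140.4537 + 0.5864·43.5575] = 74.1791
Node dd (S = 109.4): V_dd = e^(−0.12)·[0.4136·43.5575 + 0.5864·0.0000] = 15.9794
Node u (S = 195.8): V_u = e^(−0.12)·[0.4136·181.8416 + 0.5864·74.1791] = 105.2878
Node d (S = 121.5): V_d = e^(−0.12)·[0.4136·74.1791 + 0.5864·15.9794] = 35.5235
Node 0 (S = 135): V_0 = e^(−0.12)·[0.4136·105.2878 + 0.5864·35.5235] = 57.1001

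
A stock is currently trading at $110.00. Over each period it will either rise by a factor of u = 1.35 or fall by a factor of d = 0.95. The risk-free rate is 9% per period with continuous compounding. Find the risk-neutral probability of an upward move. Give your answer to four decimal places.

p = 0.3604

Risk-neutral probability p = (e^0.09 − 0.95)/(1.35 − 0.95) = 0.1442/0.4000 = 0.3604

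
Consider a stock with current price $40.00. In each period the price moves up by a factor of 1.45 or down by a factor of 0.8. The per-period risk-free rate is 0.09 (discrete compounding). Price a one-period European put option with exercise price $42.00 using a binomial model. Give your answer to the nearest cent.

Risk-neutral probability p = (1 + 0.09 − 0.8)/(1.45 − 0.8) = 0.2900/0.6500 = 0.4462
Terminal stock prices: S_u = 58, S_d = 32
Terminal payoffs (K − S): max(-16, 0) = 0, max(10, 0) = 10
Node 0 (S = 40): V_0 = 1/1.09·[0.4462·0.0000 + 0.5538·10.0000] = 5.0812

$5.08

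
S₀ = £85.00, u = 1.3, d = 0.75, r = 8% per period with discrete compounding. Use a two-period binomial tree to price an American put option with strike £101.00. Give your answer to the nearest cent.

£17.53

Risk-neutral probability p = (1 + 0.08 − 0.75)/(1.3 − 0.75) = 0.3300/0.5500 = 0.6000
Terminal stock prices: S_uu = 143.7, S_ud = 82.88, S_dd = 47.81
Terminal payoffs (K − S): max(-42.65, 0) = 0, max(18.12, 0) = 18.12, max(53.19, 0) = 53.19
Node u (S = 110.5): continuation = 1/1.08·[0.6000·0.0000 + 0.4000·18.1250] = 6.7130; exercise value = 0.0000 ≤ continuation, so V_u = 6.7130
Node d (S = 63.75): continuation = 1/1.08·[0.6000·18.1250 + 0.4000·53.1875] = 29.7685; exercise value = 37.2500 > continuation, so V_d = 37.2500 (exercise)
Node 0 (S = 85): continuation = 1/1.08·[0.6000·6.7130 + 0.4000·37.2500] = 17.5257; exercise value = 16.0000 ≤ continuation, so V_0 = 17.5257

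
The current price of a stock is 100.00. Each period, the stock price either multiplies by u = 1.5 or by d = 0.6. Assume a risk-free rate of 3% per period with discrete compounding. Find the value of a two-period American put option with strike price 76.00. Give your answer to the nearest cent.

10.28

Risk-neutral probability p = (1 + 0.03 − 0.6)/(1.5 − 0.6) = 0.4300/0.9000 = 0.4778
Terminal stock prices: S_uu = 225, S_ud = 90, S_dd = 36
Terminal payoffs (K − S): max(-149, 0) = 0, max(-14, 0) = 0, max(40, 0) = 40
Node u (S = 150): continuation = 1/1.03·[0.4778·0.0000 + 0.5222·0.0000] = 0.0000; exercise value = 0.0000 ≤ continuation, so V_u = 0.0000
Node d (S = 60): continuation = 1/1.03·[0.4778·0.0000 + 0.5222·40.0000] = 20.2805; exercise value = 16.0000 ≤ continuation, so V_d = 20.2805
Node 0 (S = 100): continuation = 1/1.03·[0.4778·0.0000 + 0.5222·20.2805] = 10.2824; exercise value = 0.0000 ≤ continuation, so V_0 = 10.2824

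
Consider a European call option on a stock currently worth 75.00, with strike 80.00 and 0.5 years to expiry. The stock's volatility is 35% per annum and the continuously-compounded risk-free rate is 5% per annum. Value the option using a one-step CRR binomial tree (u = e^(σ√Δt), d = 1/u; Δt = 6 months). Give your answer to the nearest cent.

CRR parameters: u = e^(σ√Δt) = e^(0.35·√0.5) = 1.2808, d = 1/u = 0.7808
Per-period rate: rΔt = 0.05·0.5 = 0.025, so R = e^0.025 = 1.0253
Risk-neutral probability p = (e^0.025 − 0.7808)/(1.2808 − 0.7808) = 0.2446/0.5000 = 0.4891
Terminal stock prices: S_u = 96.06, S_d = 58.56
Terminal payoffs (S − K): max(16.06, 0) = 16.06, max(-21.44, 0) = 0
Node 0 (S = 75): V_0 = e^(−0.025)·[0.4891·16.0602 + 0.5109·0.0000] = 7.6606

7.66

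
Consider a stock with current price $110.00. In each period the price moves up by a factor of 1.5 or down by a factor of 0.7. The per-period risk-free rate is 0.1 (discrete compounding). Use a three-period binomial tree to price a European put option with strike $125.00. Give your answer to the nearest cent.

$20.63

Risk-neutral probability p = (1 + 0.1 − 0.7)/(1.5 − 0.7) = 0.4000/0.8000 = 0.5000
Terminal stock prices: S_uuu = 371.2, S_uud = 173.2, S_udd = 80.85, S_ddd = 37.73
Terminal payoffs (K − S): max(-246.2, 0) = 0, max(-48.25, 0) = 0, max(44.15, 0) = 44.15, max(87.27, 0) = 87.27
Node uu (S = 247.5): V_uu = 1/1.1·[0.5000·0.0000 + 0.5000·0.0000] = 0.0000
Node ud (S = 115.5): V_ud = 1/1.1·[0.5000·0.0000 + 0.5000·44.1500] = 20.0682
Node dd (S = 53.9): V_dd = 1/1.1·[0.5000·44.1500 + 0.5000·87.2700] = 59.7364
Node u (S = 165): V_u = 1/1.1·[0.5000·0.0000 + 0.5000·20.0682] = 9.1219
Node d (S = 77): V_d = 1/1.1·[0.5000·20.0682 + 0.5000·59.7364] = 36.2748
Node 0 (S = 110): V_0 = 1/1.1·[0.5000·9.1219 + 0.5000·36.2748] = 20.6349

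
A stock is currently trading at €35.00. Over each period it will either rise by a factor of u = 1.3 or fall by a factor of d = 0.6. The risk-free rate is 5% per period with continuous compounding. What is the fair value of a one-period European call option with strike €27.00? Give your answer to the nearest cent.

Risk-neutral probability p = (e^0.05 − 0.6)/(1.3 − 0.6) = 0.4513/0.7000 = 0.6447
Terminal stock prices: S_u = 45.5, S_d = 21
Terminal payoffs (S − K): max(18.5, 0) = 18.5, max(-6, 0) = 0
Node 0 (S = 35): V_0 = e^(−0.05)·[0.6447·18.5000 + 0.3553·0.0000] = 11.3448

€11.34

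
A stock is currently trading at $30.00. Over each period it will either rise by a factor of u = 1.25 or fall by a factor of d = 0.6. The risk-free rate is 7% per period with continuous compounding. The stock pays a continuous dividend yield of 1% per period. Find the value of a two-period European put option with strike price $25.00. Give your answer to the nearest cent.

$1.93

Per-period risk-free factor R = e^0.07 = 1.0725; dividend-adjusted growth = e^(0.07−0.01) = 1.0618.
Risk-neutral probability p = (1.0618 − 0.6)/(1.25 − 0.6) = 0.4618/0.6500 = 0.7105
Terminal stock prices: S_uu = 46.88, S_ud = 22.5, S_dd = 10.8
Terminal payoffs (K − S): max(-21.88, 0) = 0, max(2.5, 0) = 2.5, max(14.2, 0) = 14.2
Node u (S = 37.5): V_u = e^(−0.07)·[0.7105·0.0000 + 0.2895·2.5000] = 0.6748
Node d (S = 18): V_d = e^(−0.07)·[0.7105·2.5000 + 0.2895·14.2000] = 5.4889
Node 0 (S = 30): V_0 = e^(−0.07)·[0.7105·0.6748 + 0.2895·5.4889] = 1.9286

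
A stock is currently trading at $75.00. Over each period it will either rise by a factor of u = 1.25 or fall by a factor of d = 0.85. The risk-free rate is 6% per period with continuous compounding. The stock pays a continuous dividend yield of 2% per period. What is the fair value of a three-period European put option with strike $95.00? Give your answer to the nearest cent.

$14.76

Per-period risk-free factor R = e^0.06 = 1.0618; dividend-adjusted growth = e^(0.06−0.02) = 1.0408.
Risk-neutral probability p = (1.0408 − 0.85)/(1.25 − 0.85) = 0.1908/0.4000 = 0.4770
Terminal stock prices: S_uuu = 146.5, S_uud = 99.61, S_udd = 67.73, S_ddd = 46.06
Terminal payoffs (K − S): max(-51.48, 0) = 0, max(-4.609, 0) = 0, max(27.27, 0) = 27.27, max(48.94, 0) = 48.94
Node uu (S = 117.2): V_uu = e^(−0.06)·[0.4770·0.0000 + 0.5230·0.0000] = 0.0000
Node ud (S = 79.69): V_ud = e^(−0.06)·[0.4770·0.0000 + 0.5230·27.2656] = 13.4288
Node dd (S = 54.19): V_dd = e^(−0.06)·[0.4770·27.2656 + 0.5230·48.9406] = 36.3531
Node u (S = 93.75): V_u = e^(−0.06)·[0.4770·0.0000 + 0.5230·13.4288] = 6.6139
Node d (S = 63.75): V_d = e^(−0.06)·[0.4770·13.4288 + 0.5230·36.3531] = 23.9374
Node 0 (S = 75): V_0 = e^(−0.06)·[0.4770·6.6139 + 0.5230·23.9374] = 14.7609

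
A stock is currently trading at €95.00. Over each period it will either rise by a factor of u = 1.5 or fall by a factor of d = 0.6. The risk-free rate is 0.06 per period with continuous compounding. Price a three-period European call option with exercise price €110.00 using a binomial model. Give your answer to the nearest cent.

Risk-neutral probability p = (e^0.06 − 0.6)/(1.5 − 0.6) = 0.4618/0.9000 = 0.5132
Terminal stock prices: S_uuu = 320.6, S_uud = 128.2, S_udd = 51.3, S_ddd = 20.52
Terminal payoffs (S − K): max(210.6, 0) = 210.6, max(18.25, 0) = 18.25, max(-58.7, 0) = 0, max(-89.48, 0) = 0
Node uu (S = 213.8): V_uu = e^(−0.06)·[0.5132·210.6250 + 0.4868·18.2500] = 110.1559
Node ud (S = 85.5): V_ud = e^(−0.06)·[0.5132·18.2500 + 0.4868·0.0000] = 8.8196
Node dd (S = 34.2): V_dd = e^(−0.06)·[0.5132·0.0000 + 0.4868·0.0000] = 0.0000
Node u (S = 142.5): V_u = e^(−0.06)·[0.5132·110.1559 + 0.4868·8.8196] = 57.2786
Node d (S = 57): V_d = e^(−0.06)·[0.5132·8.8196 + 0.4868·0.0000] = 4.2623
Node 0 (S = 95): V_0 = e^(−0.06)·[0.5132·57.2786 + 0.4868·4.2623] = 29.6352

€29.64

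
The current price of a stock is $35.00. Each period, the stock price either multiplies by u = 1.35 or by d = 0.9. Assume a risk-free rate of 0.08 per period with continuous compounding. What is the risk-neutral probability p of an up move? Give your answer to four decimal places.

Risk-neutral probability p = (e^0.08 − 0.9)/(1.35 − 0.9) = 0.1833/0.4500 = 0.4073

p = 0.4073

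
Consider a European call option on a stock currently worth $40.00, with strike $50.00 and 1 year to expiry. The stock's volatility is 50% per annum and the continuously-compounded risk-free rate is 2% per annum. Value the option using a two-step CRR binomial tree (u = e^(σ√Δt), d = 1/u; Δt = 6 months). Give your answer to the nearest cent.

CRR parameters: u = e^(σ√Δt) = e^(0.5·√0.5) = 1.4241, d = 1/u = 0.7022
Per-period rate: rΔt = 0.02·0.5 = 0.01, so R = e^0.01 = 1.0101
Risk-neutral probability p = (e^0.01 − 0.7022)/(1.4241 − 0.7022) = 0.3079/0.7219 = 0.4264
Terminal stock prices: S_uu = 81.12, S_ud = 40, S_dd = 19.72
Terminal payoffs (S − K): max(31.12, 0) = 31.12, max(-10, 0) = 0, max(-30.28, 0) = 0
Node u (S = 56.96): V_u = e^(−0.01)·[0.4264·31.1246 + 0.5736·0.0000] = 13.1408
Node d (S = 28.09): V_d = e^(−0.01)·[0.4264·0.0000 + 0.5736·0.0000] = 0.0000
Node 0 (S = 40): V_0 = e^(−0.01)·[0.4264·13.1408 + 0.5736·0.0000] = 5.5480

$5.55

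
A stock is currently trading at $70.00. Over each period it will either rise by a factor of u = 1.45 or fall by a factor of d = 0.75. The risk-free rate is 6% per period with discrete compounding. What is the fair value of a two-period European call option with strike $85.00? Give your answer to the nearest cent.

Risk-neutral probability p = (1 + 0.06 − 0.75)/(1.45 − 0.75) = 0.3100/0.7000 = 0.4429
Terminal stock prices: S_uu = 147.2, S_ud = 76.12, S_dd = 39.38
Terminal payoffs (S − K): max(62.18, 0) = 62.18, max(-8.875, 0) = 0, max(-45.62, 0) = 0
Node u (S = 101.5): V_u = 1/1.06·[0.4429·62.1750 + 0.5571·0.0000] = 25.9761
Node d (S = 52.5): V_d = 1/1.06·[0.4429·0.0000 + 0.5571·0.0000] = 0.0000
Node 0 (S = 70): V_0 = 1/1.06·[0.4429·25.9761 + 0.5571·0.0000] = 10.8525

$10.85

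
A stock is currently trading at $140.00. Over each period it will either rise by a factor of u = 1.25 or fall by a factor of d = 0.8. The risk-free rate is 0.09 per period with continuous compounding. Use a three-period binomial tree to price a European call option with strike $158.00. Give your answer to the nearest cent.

Risk-neutral probability p = (e^0.09 − 0.8)/(1.25 − 0.8) = 0.2942/0.4500 = 0.6537
Terminal stock prices: S_uuu = 273.4, S_uud = 175, S_udd = 112, S_ddd = 71.68
Terminal payoffs (S − K): max(115.4, 0) = 115.4, max(17, 0) = 17, max(-46, 0) = 0, max(-86.32, 0) = 0
Node uu (S = 218.8): V_uu = e^(−0.09)·[0.6537·115.4375 + 0.3463·17.0000] = 74.3489
Node ud (S = 140): V_ud = e^(−0.09)·[0.6537·17.0000 + 0.3463·0.0000] = 10.1567
Node dd (S = 89.6): V_dd = e^(−0.09)·[0.6537·0.0000 + 0.3463·0.0000] = 0.0000
Node u (S = 175): V_u = e^(−0.09)·[0.6537·74.3489 + 0.3463·10.1567] = 47.6345
Node d (S = 112): V_d = e^(−0.09)·[0.6537·10.1567 + 0.3463·0.0000] = 6.0682
Node 0 (S = 140): V_0 = e^(−0.09)·[0.6537·47.6345 + 0.3463·6.0682] = 30.3800

$30.38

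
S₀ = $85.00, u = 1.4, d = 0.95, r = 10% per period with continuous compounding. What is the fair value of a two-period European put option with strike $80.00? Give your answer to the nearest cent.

Risk-neutral probability p = (e^0.1 − 0.95)/(1.4 − 0.95) = 0.1552/0.4500 = 0.3448
Terminal stock prices: S_uu = 166.6, S_ud = 113, S_dd = 76.71
Terminal payoffs (K − S): max(-86.6, 0) = 0, max(-33.05, 0) = 0, max(3.288, 0) = 3.288
Node u (S = 119): V_u = e^(−0.1)·[0.3448·0.0000 + 0.6552·0.0000] = 0.0000
Node d (S = 80.75): V_d = e^(−0.1)·[0.3448·0.0000 + 0.6552·3.2875] = 1.9489
Node 0 (S = 85): V_0 = e^(−0.1)·[0.3448·0.0000 + 0.6552·1.9489] = 1.1554

$1.16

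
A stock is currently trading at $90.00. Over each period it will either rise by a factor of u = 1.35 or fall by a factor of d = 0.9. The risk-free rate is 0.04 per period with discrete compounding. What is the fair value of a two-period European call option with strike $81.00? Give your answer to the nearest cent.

$18.66

Risk-neutral probability p = (1 + 0.04 − 0.9)/(1.35 − 0.9) = 0.1400/0.4500 = 0.3111
Terminal stock prices: S_uu = 164, S_ud = 109.4, S_dd = 72.9
Terminal payoffs (S − K): max(83.03, 0) = 83.03, max(28.35, 0) = 28.35, max(-8.1, 0) = 0
Node u (S = 121.5): V_u = 1/1.04·[0.3111·83.0250 + 0.6889·28.3500] = 43.6154
Node d (S = 81): V_d = 1/1.04·[0.3111·28.3500 + 0.6889·0.0000] = 8.4808
Node 0 (S = 90): V_0 = 1/1.04·[0.3111·43.6154 + 0.6889·8.4808] = 18.6649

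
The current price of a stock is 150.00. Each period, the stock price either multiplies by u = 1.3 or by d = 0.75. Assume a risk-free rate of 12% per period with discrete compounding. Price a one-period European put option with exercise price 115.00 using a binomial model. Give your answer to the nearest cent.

0.73

Risk-neutral probability p = (1 + 0.12 − 0.75)/(1.3 − 0.75) = 0.3700/0.5500 = 0.6727
Terminal stock prices: S_u = 195, S_d = 112.5
Terminal payoffs (K − S): max(-80, 0) = 0, max(2.5, 0) = 2.5
Node 0 (S = 150): V_0 = 1/1.12·[0.6727·0.0000 + 0.3273·2.5000] = 0.7305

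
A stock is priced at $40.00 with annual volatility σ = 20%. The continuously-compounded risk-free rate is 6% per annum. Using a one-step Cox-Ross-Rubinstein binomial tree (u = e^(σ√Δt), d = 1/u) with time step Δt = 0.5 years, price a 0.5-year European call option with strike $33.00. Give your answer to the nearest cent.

CRR parameters: u = e^(σ√Δt) = e^(0.2·√0.5) = 1.1519, d = 1/u = 0.8681
Per-period rate: rΔt = 0.06·0.5 = 0.03, so R = e^0.03 = 1.0305
Risk-neutral probability p = (e^0.03 − 0.8681)/(1.1519 − 0.8681) = 0.1623/0.2838 = 0.5720
Terminal stock prices: S_u = 46.08, S_d = 34.72
Terminal payoffs (S − K): max(13.08, 0) = 13.08, max(1.725, 0) = 1.725
Node 0 (S = 40): V_0 = e^(−0.03)·[0.5720·13.0764 + 0.4280·1.7249] = 7.9753

$7.98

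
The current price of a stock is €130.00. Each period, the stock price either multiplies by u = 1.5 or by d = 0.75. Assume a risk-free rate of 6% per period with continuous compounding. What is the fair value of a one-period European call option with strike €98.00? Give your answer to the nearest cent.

€37.98

Risk-neutral probability p = (e^0.06 − 0.75)/(1.5 − 0.75) = 0.3118/0.7500 = 0.4158
Terminal stock prices: S_u = 195, S_d = 97.5
Terminal payoffs (S − K): max(97, 0) = 97, max(-0.5, 0) = 0
Node 0 (S = 130): V_0 = e^(−0.06)·[0.4158·97.0000 + 0.5842·0.0000] = 37.9822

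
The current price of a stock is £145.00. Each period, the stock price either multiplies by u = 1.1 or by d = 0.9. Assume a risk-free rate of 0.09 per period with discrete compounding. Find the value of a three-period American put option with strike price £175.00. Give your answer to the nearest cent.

£30.00

Risk-neutral probability p = (1 + 0.09 − 0.9)/(1.1 − 0.9) = 0.1900/0.2000 = 0.9500
Terminal stock prices: S_uuu = 193, S_uud = 157.9, S_udd = 129.2, S_ddd = 105.7
Terminal payoffs (K − S): max(-18, 0) = 0, max(17.09, 0) = 17.09, max(45.8, 0) = 45.8, max(69.29, 0) = 69.29
Node uu (S = 175.5): continuation = 1/1.09·[0.9500·0.0000 + 0.0500·17.0950] = 0.7842; exercise value = 0.0000 ≤ continuation, so V_uu = 0.7842
Node ud (S = 143.6): continuation = 1/1.09·[0.9500·17.0950 + 0.0500·45.8050] = 17.0005; exercise value = 31.4500 > continuation, so V_ud = 31.4500 (exercise)
Node dd (S = 117.5): continuation = 1/1.09·[0.9500·45.8050 + 0.0500·69.2950] = 43.1005; exercise value = 57.5500 > continuation, so V_dd = 57.5500 (exercise)
Node u (S = 159.5): continuation = 1/1.09·[0.9500·0.7842 + 0.0500·31.4500] = 2.1261; exercise value = 15.5000 > continuation, so V_u = 15.5000 (exercise)
Node d (S = 130.5): continuation = 1/1.09·[0.9500·31.4500 + 0.0500·57.5500] = 30.0505; exercise value = 44.5000 > continuation, so V_d = 44.5000 (exercise)
Node 0 (S = 145): continuation = 1/1.09·[0.9500·15.5000 + 0.0500·44.5000] = 15.5505; exercise value = 30.0000 > continuation, so V_0 = 30.0000 (exercise)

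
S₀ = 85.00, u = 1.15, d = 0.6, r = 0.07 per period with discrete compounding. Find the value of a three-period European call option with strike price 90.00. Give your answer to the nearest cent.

Risk-neutral probability p = (1 + 0.07 − 0.6)/(1.15 − 0.6) = 0.4700/0.5500 = 0.8545
Terminal stock prices: S_uuu = 129.3, S_uud = 67.45, S_udd = 35.19, S_ddd = 18.36
Terminal payoffs (S − K): max(39.27, 0) = 39.27, max(-22.55, 0) = 0, max(-54.81, 0) = 0, max(-71.64, 0) = 0
Node uu (S = 112.4): V_uu = 1/1.07·[0.8545·39.2744 + 0.1455·0.0000] = 31.3661
Node ud (S = 58.65): V_ud = 1/1.07·[0.8545·0.0000 + 0.1455·0.0000] = 0.0000
Node dd (S = 30.6): V_dd = 1/1.07·[0.8545·0.0000 + 0.1455·0.0000] = 0.0000
Node u (S = 97.75): V_u = 1/1.07·[0.8545·31.3661 + 0.1455·0.0000] = 25.0502
Node d (S = 51): V_d = 1/1.07·[0.8545·0.0000 + 0.1455·0.0000] = 0.0000
Node 0 (S = 85): V_0 = 1/1.07·[0.8545·25.0502 + 0.1455·0.0000] = 20.0061

20.01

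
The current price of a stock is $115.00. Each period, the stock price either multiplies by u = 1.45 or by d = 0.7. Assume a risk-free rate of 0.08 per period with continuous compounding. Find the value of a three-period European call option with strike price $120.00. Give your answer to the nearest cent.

$39.05

Risk-neutral probability p = (e^0.08 − 0.7)/(1.45 − 0.7) = 0.3833/0.7500 = 0.5110
Terminal stock prices: S_uuu = 350.6, S_uud = 169.3, S_udd = 81.71, S_ddd = 39.44
Terminal payoffs (S − K): max(230.6, 0) = 230.6, max(49.25, 0) = 49.25, max(-38.29, 0) = 0, max(-80.56, 0) = 0
Node uu (S = 241.8): V_uu = e^(−0.08)·[0.5110·230.5919 + 0.4890·49.2512] = 131.0135
Node ud (S = 116.7): V_ud = e^(−0.08)·[0.5110·49.2512 + 0.4890·0.0000] = 23.2347
Node dd (S = 56.35): V_dd = e^(−0.08)·[0.5110·0.0000 + 0.4890·0.0000] = 0.0000
Node u (S = 166.8): V_u = e^(−0.08)·[0.5110·131.0135 + 0.4890·23.2347] = 72.2939
Node d (S = 80.5): V_d = e^(−0.08)·[0.5110·23.2347 + 0.4890·0.0000] = 10.9611
Node 0 (S = 115): V_0 = e^(−0.08)·[0.5110·72.2939 + 0.4890·10.9611] = 39.0526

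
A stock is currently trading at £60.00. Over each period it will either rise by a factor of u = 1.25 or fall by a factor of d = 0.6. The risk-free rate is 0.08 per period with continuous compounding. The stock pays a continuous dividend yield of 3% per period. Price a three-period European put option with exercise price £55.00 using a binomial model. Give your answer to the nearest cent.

Per-period risk-free factor R = e^0.08 = 1.0833; dividend-adjusted growth = e^(0.08−0.03) = 1.0513.
Risk-neutral probability p = (1.0513 − 0.6)/(1.25 − 0.6) = 0.4513/0.6500 = 0.6943
Terminal stock prices: S_uuu = 117.2, S_uud = 56.25, S_udd = 27, S_ddd = 12.96
Terminal payoffs (K − S): max(-62.19, 0) = 0, max(-1.25, 0) = 0, max(28, 0) = 28, max(42.04, 0) = 42.04
Node uu (S = 93.75): V_uu = e^(−0.08)·[0.6943·0.0000 + 0.3057·0.0000] = 0.0000
Node ud (S = 45): V_ud = e^(−0.08)·[0.6943·0.0000 + 0.3057·28.0000] = 7.9025
Node dd (S = 21.6): V_dd = e^(−0.08)·[0.6943·28.0000 + 0.3057·42.0400] = 29.8098
Node u (S = 75): V_u = e^(−0.08)·[0.6943·0.0000 + 0.3057·7.9025] = 2.2303
Node d (S = 36): V_d = e^(−0.08)·[0.6943·7.9025 + 0.3057·29.8098] = 13.4778
Node 0 (S = 60): V_0 = e^(−0.08)·[0.6943·2.2303 + 0.3057·13.4778] = 5.2332

£5.23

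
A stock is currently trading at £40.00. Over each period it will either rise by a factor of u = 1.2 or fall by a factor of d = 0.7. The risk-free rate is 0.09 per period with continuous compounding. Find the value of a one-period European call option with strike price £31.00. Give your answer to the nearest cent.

Risk-neutral probability p = (e^0.09 − 0.7)/(1.2 − 0.7) = 0.3942/0.5000 = 0.7883
Terminal stock prices: S_u = 48, S_d = 28
Terminal payoffs (S − K): max(17, 0) = 17, max(-3, 0) = 0
Node 0 (S = 40): V_0 = e^(−0.09)·[0.7883·17.0000 + 0.2117·0.0000] = 12.2484

£12.25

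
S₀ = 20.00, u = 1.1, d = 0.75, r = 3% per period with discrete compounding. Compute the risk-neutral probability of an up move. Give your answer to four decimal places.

p = 0.8000

Risk-neutral probability p = (1 + 0.03 − 0.75)/(1.1 − 0.75) = 0.2800/0.3500 = 0.8000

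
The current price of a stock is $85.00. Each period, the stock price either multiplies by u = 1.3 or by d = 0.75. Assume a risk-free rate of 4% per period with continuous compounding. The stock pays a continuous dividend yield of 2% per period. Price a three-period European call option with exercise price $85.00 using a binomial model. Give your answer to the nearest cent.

Per-period risk-free factor R = e^0.04 = 1.0408; dividend-adjusted growth = e^(0.04−0.02) = 1.0202.
Risk-neutral probability p = (1.0202 − 0.75)/(1.3 − 0.75) = 0.2702/0.5500 = 0.4913
Terminal stock prices: S_uuu = 186.7, S_uud = 107.7, S_udd = 62.16, S_ddd = 35.86
Terminal payoffs (S − K): max(101.7, 0) = 101.7, max(22.74, 0) = 22.74, max(-22.84, 0) = 0, max(-49.14, 0) = 0
Node uu (S = 143.7): V_uu = e^(−0.04)·[0.4913·101.7450 + 0.5087·22.7375] = 59.1384
Node ud (S = 82.88): V_ud = e^(−0.04)·[0.4913·22.7375 + 0.5087·0.0000] = 10.7324
Node dd (S = 47.81): V_dd = e^(−0.04)·[0.4913·0.0000 + 0.5087·0.0000] = 0.0000
Node u (S = 110.5): V_u = e^(−0.04)·[0.4913·59.1384 + 0.5087·10.7324] = 33.1598
Node d (S = 63.75): V_d = e^(−0.04)·[0.4913·10.7324 + 0.5087·0.0000] = 5.0658
Node 0 (S = 85): V_0 = e^(−0.04)·[0.4913·33.1598 + 0.5087·5.0658] = 18.1279

$18.13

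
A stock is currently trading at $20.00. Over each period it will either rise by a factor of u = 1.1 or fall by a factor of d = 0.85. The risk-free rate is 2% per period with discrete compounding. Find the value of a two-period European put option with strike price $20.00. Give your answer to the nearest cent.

Risk-neutral probability p = (1 + 0.02 − 0.85)/(1.1 − 0.85) = 0.1700/0.2500 = 0.6800
Terminal stock prices: S_uu = 24.2, S_ud = 18.7, S_dd = 14.45
Terminal payoffs (K − S): max(-4.2, 0) = 0, max(1.3, 0) = 1.3, max(5.55, 0) = 5.55
Node u (S = 22): V_u = 1/1.02·[0.6800·0.0000 + 0.3200·1.3000] = 0.4078
Node d (S = 17): V_d = 1/1.02·[0.6800·1.3000 + 0.3200·5.5500] = 2.6078
Node 0 (S = 20): V_0 = 1/1.02·[0.6800·0.4078 + 0.3200·2.6078] = 1.0900

$1.09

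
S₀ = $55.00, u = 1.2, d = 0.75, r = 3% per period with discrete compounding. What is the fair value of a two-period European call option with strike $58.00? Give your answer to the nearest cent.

$7.74

Risk-neutral probability p = (1 + 0.03 − 0.75)/(1.2 − 0.75) = 0.2800/0.4500 = 0.6222
Terminal stock prices: S_uu = 79.2, S_ud = 49.5, S_dd = 30.94
Terminal payoffs (S − K): max(21.2, 0) = 21.2, max(-8.5, 0) = 0, max(-27.06, 0) = 0
Node u (S = 66): V_u = 1/1.03·[0.6222·21.2000 + 0.3778·0.0000] = 12.8069
Node d (S = 41.25): V_d = 1/1.03·[0.6222·0.0000 + 0.3778·0.0000] = 0.0000
Node 0 (S = 55): V_0 = 1/1.03·[0.6222·12.8069 + 0.3778·0.0000] = 7.7366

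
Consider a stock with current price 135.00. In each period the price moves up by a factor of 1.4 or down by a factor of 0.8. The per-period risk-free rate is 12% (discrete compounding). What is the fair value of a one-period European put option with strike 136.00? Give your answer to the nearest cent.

11.67

Risk-neutral probability p = (1 + 0.12 − 0.8)/(1.4 − 0.8) = 0.3200/0.6000 = 0.5333
Terminal stock prices: S_u = 189, S_d = 108
Terminal payoffs (K − S): max(-53, 0) = 0, max(28, 0) = 28
Node 0 (S = 135): V_0 = 1/1.12·[0.5333·0.0000 + 0.4667·28.0000] = 11.6667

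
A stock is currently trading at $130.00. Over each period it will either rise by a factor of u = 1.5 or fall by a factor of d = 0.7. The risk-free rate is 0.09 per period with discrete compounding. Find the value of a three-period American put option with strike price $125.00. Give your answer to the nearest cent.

$19.38

Risk-neutral probability p = (1 + 0.09 − 0.7)/(1.5 − 0.7) = 0.3900/0.8000 = 0.4875
Terminal stock prices: S_uuu = 438.8, S_uud = 204.8, S_udd = 95.55, S_ddd = 44.59
Terminal payoffs (K − S): max(-313.8, 0) = 0, max(-79.75, 0) = 0, max(29.45, 0) = 29.45, max(80.41, 0) = 80.41
Node uu (S = 292.5): continuation = 1/1.09·[0.4875·0.0000 + 0.5125·0.0000] = 0.0000; exercise value = 0.0000 ≤ continuation, so V_uu = 0.0000
Node ud (S = 136.5): continuation = 1/1.09·[0.4875·0.0000 + 0.5125·29.4500] = 13.8469; exercise value = 0.0000 ≤ continuation, so V_ud = 13.8469
Node dd (S = 63.7): continuation = 1/1.09·[0.4875·29.4500 + 0.5125·80.4100] = 50.9789; exercise value = 61.3000 > continuation, so V_dd = 61.3000 (exercise)
Node u (S = 195): continuation = 1/1.09·[0.4875·0.0000 + 0.5125·13.8469] = 6.5106; exercise value = 0.0000 ≤ continuation, so V_u = 6.5106
Node d (S = 91): continuation = 1/1.09·[0.4875·13.8469 + 0.5125·61.3000] = 35.0152; exercise value = 34.0000 ≤ continuation, so V_d = 35.0152
Node 0 (S = 130): continuation = 1/1.09·[0.4875·6.5106 + 0.5125·35.0152] = 19.3754; exercise value = 0.0000 ≤ continuation, so V_0 = 19.3754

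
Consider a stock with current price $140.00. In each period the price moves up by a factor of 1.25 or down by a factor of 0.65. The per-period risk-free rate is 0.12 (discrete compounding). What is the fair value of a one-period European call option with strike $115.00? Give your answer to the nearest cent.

$41.96

Risk-neutral probability p = (1 + 0.12 − 0.65)/(1.25 − 0.65) = 0.4700/0.6000 = 0.7833
Terminal stock prices: S_u = 175, S_d = 91
Terminal payoffs (S − K): max(60, 0) = 60, max(-24, 0) = 0
Node 0 (S = 140): V_0 = 1/1.12·[0.7833·60.0000 + 0.2167·0.0000] = 41.9643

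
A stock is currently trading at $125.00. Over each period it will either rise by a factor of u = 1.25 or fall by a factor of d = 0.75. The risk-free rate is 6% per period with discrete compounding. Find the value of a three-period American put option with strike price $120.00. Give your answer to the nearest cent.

$11.82

Risk-neutral probability p = (1 + 0.06 − 0.75)/(1.25 − 0.75) = 0.3100/0.5000 = 0.6200
Terminal stock prices: S_uuu = 244.1, S_uud = 146.5, S_udd = 87.89, S_ddd = 52.73
Terminal payoffs (K − S): max(-124.1, 0) = 0, max(-26.48, 0) = 0, max(32.11, 0) = 32.11, max(67.27, 0) = 67.27
Node uu (S = 195.3): continuation = 1/1.06·[0.6200·0.0000 + 0.3800·0.0000] = 0.0000; exercise value = 0.0000 ≤ continuation, so V_uu = 0.0000
Node ud (S = 117.2): continuation = 1/1.06·[0.6200·0.0000 + 0.3800·32.1094] = 11.5109; exercise value = 2.8125 ≤ continuation, so V_ud = 11.5109
Node dd (S = 70.31): continuation = 1/1.06·[0.6200·32.1094 + 0.3800·67.2656] = 42.8950; exercise value = 49.6875 > continuation, so V_dd = 49.6875 (exercise)
Node u (S = 156.2): continuation = 1/1.06·[0.6200·0.0000 + 0.3800·11.5109] = 4.1266; exercise value = 0.0000 ≤ continuation, so V_u = 4.1266
Node d (S = 93.75): continuation = 1/1.06·[0.6200·11.5109 + 0.3800·49.6875] = 24.5453; exercise value = 26.2500 > continuation, so V_d = 26.2500 (exercise)
Node 0 (S = 125): continuation = 1/1.06·[0.6200·4.1266 + 0.3800·26.2500] = 11.8240; exercise value = 0.0000 ≤ continuation, so V_0 = 11.8240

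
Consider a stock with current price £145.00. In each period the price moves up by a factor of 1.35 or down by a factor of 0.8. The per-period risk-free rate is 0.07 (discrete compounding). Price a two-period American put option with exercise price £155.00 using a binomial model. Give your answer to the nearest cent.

Risk-neutral probability p = (1 + 0.07 − 0.8)/(1.35 − 0.8) = 0.2700/0.5500 = 0.4909
Terminal stock prices: S_uu = 264.3, S_ud = 156.6, S_dd = 92.8
Terminal payoffs (K − S): max(-109.3, 0) = 0, max(-1.6, 0) = 0, max(62.2, 0) = 62.2
Node u (S = 195.8): continuation = 1/1.07·[0.4909·0.0000 + 0.5091·0.0000] = 0.0000; exercise value = 0.0000 ≤ continuation, so V_u = 0.0000
Node d (S = 116): continuation = 1/1.07·[0.4909·0.0000 + 0.5091·62.2000] = 29.5939; exercise value = 39.0000 > continuation, so V_d = 39.0000 (exercise)
Node 0 (S = 145): continuation = 1/1.07·[0.4909·0.0000 + 0.5091·39.0000] = 18.5556; exercise value = 10.0000 ≤ continuation, so V_0 = 18.5556

£18.56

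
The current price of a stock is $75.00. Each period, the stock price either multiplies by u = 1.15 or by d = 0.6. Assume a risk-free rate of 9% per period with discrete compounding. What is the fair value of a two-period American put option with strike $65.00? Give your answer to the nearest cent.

$3.09

Risk-neutral probability p = (1 + 0.09 − 0.6)/(1.15 − 0.6) = 0.4900/0.5500 = 0.8909
Terminal stock prices: S_uu = 99.19, S_ud = 51.75, S_dd = 27
Terminal payoffs (K − S): max(-34.19, 0) = 0, max(13.25, 0) = 13.25, max(38, 0) = 38
Node u (S = 86.25): continuation = 1/1.09·[0.8909·0.0000 + 0.1091·13.2500] = 1.3261; exercise value = 0.0000 ≤ continuation, so V_u = 1.3261
Node d (S = 45): continuation = 1/1.09·[0.8909·13.2500 + 0.1091·38.0000] = 14.6330; exercise value = 20.0000 > continuation, so V_d = 20.0000 (exercise)
Node 0 (S = 75): continuation = 1/1.09·[0.8909·1.3261 + 0.1091·20.0000] = 3.0856; exercise value = 0.0000 ≤ continuation, so V_0 = 3.0856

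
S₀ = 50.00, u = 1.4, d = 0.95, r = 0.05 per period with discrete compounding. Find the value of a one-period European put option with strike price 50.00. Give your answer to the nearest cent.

Risk-neutral probability p = (1 + 0.05 − 0.95)/(1.4 − 0.95) = 0.1000/0.4500 = 0.2222
Terminal stock prices: S_u = 70, S_d = 47.5
Terminal payoffs (K − S): max(-20, 0) = 0, max(2.5, 0) = 2.5
Node 0 (S = 50): V_0 = 1/1.05·[0.2222·0.0000 + 0.7778·2.5000] = 1.8519

1.85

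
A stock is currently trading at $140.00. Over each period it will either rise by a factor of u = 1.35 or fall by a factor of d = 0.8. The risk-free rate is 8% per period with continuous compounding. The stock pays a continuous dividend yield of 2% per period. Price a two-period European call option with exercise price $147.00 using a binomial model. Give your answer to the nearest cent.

$22.67

Per-period risk-free factor R = e^0.08 = 1.0833; dividend-adjusted growth = e^(0.08−0.02) = 1.0618.
Risk-neutral probability p = (1.0618 − 0.8)/(1.35 − 0.8) = 0.2618/0.5500 = 0.4761
Terminal stock prices: S_uu = 255.2, S_ud = 151.2, S_dd = 89.6
Terminal payoffs (S − K): max(108.2, 0) = 108.2, max(4.2, 0) = 4.2, max(-57.4, 0) = 0
Node u (S = 189): V_u = e^(−0.08)·[0.4761·108.1500 + 0.5239·4.2000] = 49.5594
Node d (S = 112): V_d = e^(−0.08)·[0.4761·4.2000 + 0.5239·0.0000] = 1.8458
Node 0 (S = 140): V_0 = e^(−0.08)·[0.4761·49.5594 + 0.5239·1.8458] = 22.6723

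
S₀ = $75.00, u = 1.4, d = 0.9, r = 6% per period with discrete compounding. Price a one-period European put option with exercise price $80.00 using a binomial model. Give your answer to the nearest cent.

Risk-neutral probability p = (1 + 0.06 − 0.9)/(1.4 − 0.9) = 0.1600/0.5000 = 0.3200
Terminal stock prices: S_u = 105, S_d = 67.5
Terminal payoffs (K − S): max(-25, 0) = 0, max(12.5, 0) = 12.5
Node 0 (S = 75): V_0 = 1/1.06·[0.3200·0.0000 + 0.6800·12.5000] = 8.0189

$8.02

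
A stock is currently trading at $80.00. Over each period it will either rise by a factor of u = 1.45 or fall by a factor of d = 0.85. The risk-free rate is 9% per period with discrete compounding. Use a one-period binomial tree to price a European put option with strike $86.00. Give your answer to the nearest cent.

Risk-neutral probability p = (1 + 0.09 − 0.85)/(1.45 − 0.85) = 0.2400/0.6000 = 0.4000
Terminal stock prices: S_u = 116, S_d = 68
Terminal payoffs (K − S): max(-30, 0) = 0, max(18, 0) = 18
Node 0 (S = 80): V_0 = 1/1.09·[0.4000·0.0000 + 0.6000·18.0000] = 9.9083

$9.91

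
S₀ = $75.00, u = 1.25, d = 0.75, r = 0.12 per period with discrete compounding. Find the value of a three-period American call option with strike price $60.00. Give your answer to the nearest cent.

$33.42

Risk-neutral probability p = (1 + 0.12 − 0.75)/(1.25 − 0.75) = 0.3700/0.5000 = 0.7400
Terminal stock prices: S_uuu = 146.5, S_uud = 87.89, S_udd = 52.73, S_ddd = 31.64
Terminal payoffs (S − K): max(86.48, 0) = 86.48, max(27.89, 0) = 27.89, max(-7.266, 0) = 0, max(-28.36, 0) = 0
Node uu (S = 117.2): continuation = 1/1.12·[0.7400·86.4844 + 0.2600·27.8906] = 63.6161; exercise value = 57.1875 ≤ continuation, so V_uu = 63.6161
Node ud (S = 70.31): continuation = 1/1.12·[0.7400·27.8906 + 0.2600·0.0000] = 18.4277; exercise value = 10.3125 ≤ continuation, so V_ud = 18.4277
Node dd (S = 42.19): continuation = 1/1.12·[0.7400·0.0000 + 0.2600·0.0000] = 0.0000; exercise value = 0.0000 ≤ continuation, so V_dd = 0.0000
Node u (S = 93.75): continuation = 1/1.12·[0.7400·63.6161 + 0.2600·18.4277] = 46.3099; exercise value = 33.7500 ≤ continuation, so V_u = 46.3099
Node d (S = 56.25): continuation = 1/1.12·[0.7400·18.4277 + 0.2600·0.0000] = 12.1755; exercise value = 0.0000 ≤ continuation, so V_d = 12.1755
Node 0 (S = 75): continuation = 1/1.12·[0.7400·46.3099 + 0.2600·12.1755] = 33.4241; exercise value = 15.0000 ≤ continuation, so V_0 = 33.4241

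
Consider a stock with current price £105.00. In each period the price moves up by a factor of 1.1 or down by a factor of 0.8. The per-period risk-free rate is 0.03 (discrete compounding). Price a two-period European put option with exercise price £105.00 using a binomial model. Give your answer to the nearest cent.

Risk-neutral probability p = (1 + 0.03 − 0.8)/(1.1 − 0.8) = 0.2300/0.3000 = 0.7667
Terminal stock prices: S_uu = 127.1, S_ud = 92.4, S_dd = 67.2
Terminal payoffs (K − S): max(-22.05, 0) = 0, max(12.6, 0) = 12.6, max(37.8, 0) = 37.8
Node u (S = 115.5): V_u = 1/1.03·[0.7667·0.0000 + 0.2333·12.6000] = 2.8544
Node d (S = 84): V_d = 1/1.03·[0.7667·12.6000 + 0.2333·37.8000] = 17.9417
Node 0 (S = 105): V_0 = 1/1.03·[0.7667·2.8544 + 0.2333·17.9417] = 6.1891

£6.19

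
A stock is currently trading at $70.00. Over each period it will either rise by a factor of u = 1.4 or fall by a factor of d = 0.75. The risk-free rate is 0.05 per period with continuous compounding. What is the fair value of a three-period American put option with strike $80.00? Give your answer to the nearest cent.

Risk-neutral probability p = (e^0.05 − 0.75)/(1.4 − 0.75) = 0.3013/0.6500 = 0.4635
Terminal stock prices: S_uuu = 192.1, S_uud = 102.9, S_udd = 55.12, S_ddd = 29.53
Terminal payoffs (K − S): max(-112.1, 0) = 0, max(-22.9, 0) = 0, max(24.88, 0) = 24.88, max(50.47, 0) = 50.47
Node uu (S = 137.2): continuation = e^(−0.05)·[0.4635·0.0000 + 0.5365·0.0000] = 0.0000; exercise value = 0.0000 ≤ continuation, so V_uu = 0.0000
Node ud (S = 73.5): continuation = e^(−0.05)·[0.4635·0.0000 + 0.5365·24.8750] = 12.6947; exercise value = 6.5000 ≤ continuation, so V_ud = 12.6947
Node dd (S = 39.38): continuation = e^(−0.05)·[0.4635·24.8750 + 0.5365·50.4688] = 36.7234; exercise value = 40.6250 > continuation, so V_dd = 40.6250 (exercise)
Node u (S = 98): continuation = e^(−0.05)·[0.4635·0.0000 + 0.5365·12.6947] = 6.4786; exercise value = 0.0000 ≤ continuation, so V_u = 6.4786
Node d (S = 52.5): continuation = e^(−0.05)·[0.4635·12.6947 + 0.5365·40.6250] = 26.3295; exercise value = 27.5000 > continuation, so V_d = 27.5000 (exercise)
Node 0 (S = 70): continuation = e^(−0.05)·[0.4635·6.4786 + 0.5365·27.5000] = 16.8907; exercise value = 10.0000 ≤ continuation, so V_0 = 16.8907

$16.89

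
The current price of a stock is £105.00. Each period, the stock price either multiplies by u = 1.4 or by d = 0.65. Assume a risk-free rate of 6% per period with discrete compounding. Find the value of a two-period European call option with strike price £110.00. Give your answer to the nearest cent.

£25.48

Risk-neutral probability p = (1 + 0.06 − 0.65)/(1.4 − 0.65) = 0.4100/0.7500 = 0.5467
Terminal stock prices: S_uu = 205.8, S_ud = 95.55, S_dd = 44.36
Terminal payoffs (S − K): max(95.8, 0) = 95.8, max(-14.45, 0) = 0, max(-65.64, 0) = 0
Node u (S = 147): V_u = 1/1.06·[0.5467·95.8000 + 0.4533·0.0000] = 49.4063
Node d (S = 68.25): V_d = 1/1.06·[0.5467·0.0000 + 0.4533·0.0000] = 0.0000
Node 0 (S = 105): V_0 = 1/1.06·[0.5467·49.4063 + 0.4533·0.0000] = 25.4800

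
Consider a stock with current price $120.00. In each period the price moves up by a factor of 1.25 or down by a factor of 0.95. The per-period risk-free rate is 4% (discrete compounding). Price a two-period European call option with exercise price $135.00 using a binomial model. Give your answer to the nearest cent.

$7.28

Risk-neutral probability p = (1 + 0.04 − 0.95)/(1.25 − 0.95) = 0.0900/0.3000 = 0.3000
Terminal stock prices: S_uu = 187.5, S_ud = 142.5, S_dd = 108.3
Terminal payoffs (S − K): max(52.5, 0) = 52.5, max(7.5, 0) = 7.5, max(-26.7, 0) = 0
Node u (S = 150): V_u = 1/1.04·[0.3000·52.5000 + 0.7000·7.5000] = 20.1923
Node d (S = 114): V_d = 1/1.04·[0.3000·7.5000 + 0.7000·0.0000] = 2.1635
Node 0 (S = 120): V_0 = 1/1.04·[0.3000·20.1923 + 0.7000·2.1635] = 7.2809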